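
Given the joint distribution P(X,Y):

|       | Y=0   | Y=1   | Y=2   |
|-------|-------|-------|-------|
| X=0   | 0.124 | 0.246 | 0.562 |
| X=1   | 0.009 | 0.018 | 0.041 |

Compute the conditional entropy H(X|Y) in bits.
0.3584 bits

H(X|Y) = H(X,Y) - H(Y)

H(X,Y) = -Σ_{x,y} P(x,y) log₂ P(x,y). Per-cell terms -P(x,y)·log₂P(x,y):
  X=0: 0.37344, 0.49772, 0.46722
  X=1: 0.06116, 0.10433, 0.18894
Sum of the 6 terms: H(X,Y) = 1.6928 bits

Marginal of Y (column sums):
  P(Y=0) = 0.124 + 0.009 = 0.133
  P(Y=1) = 0.246 + 0.018 = 0.264
  P(Y=2) = 0.562 + 0.041 = 0.603
H(Y) = -[0.133·log₂(0.133) + 0.264·log₂(0.264) + 0.603·log₂(0.603)]
  = 0.38710 + 0.50725 + 0.44005 = 1.3344 bits

H(X|Y) = H(X,Y) - H(Y) = 1.6928 - 1.3344 = 0.3584 bits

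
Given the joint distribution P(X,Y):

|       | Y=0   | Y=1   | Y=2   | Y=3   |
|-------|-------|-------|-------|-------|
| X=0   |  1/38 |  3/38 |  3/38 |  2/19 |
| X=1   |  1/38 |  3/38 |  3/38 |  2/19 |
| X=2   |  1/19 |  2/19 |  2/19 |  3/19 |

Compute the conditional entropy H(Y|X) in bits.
1.8836 bits

H(Y|X) = H(X,Y) - H(X)

H(X,Y) = -Σ_{x,y} P(x,y) log₂ P(x,y). Per-cell terms -P(x,y)·log₂P(x,y):
  X=0: 0.13810, 0.28918, 0.28918, 0.34189
  X=1: 0.13810, 0.28918, 0.28918, 0.34189
  X=2: 0.22358, 0.34189, 0.34189, 0.42047
Sum of the 12 terms: H(X,Y) = 3.4445 bits

Marginal of X (row sums):
  P(X=0) = 1/38 + 3/38 + 3/38 + 2/19 = 11/38
  P(X=1) = 1/38 + 3/38 + 3/38 + 2/19 = 11/38
  P(X=2) = 1/19 + 2/19 + 2/19 + 3/19 = 8/19
H(X) = -[(11/38)·log₂(11/38) + (11/38)·log₂(11/38) + (8/19)·log₂(8/19)]
  = 0.51772 + 0.51772 + 0.52544 = 1.5609 bits

H(Y|X) = H(X,Y) - H(X) = 3.4445 - 1.5609 = 1.8836 bits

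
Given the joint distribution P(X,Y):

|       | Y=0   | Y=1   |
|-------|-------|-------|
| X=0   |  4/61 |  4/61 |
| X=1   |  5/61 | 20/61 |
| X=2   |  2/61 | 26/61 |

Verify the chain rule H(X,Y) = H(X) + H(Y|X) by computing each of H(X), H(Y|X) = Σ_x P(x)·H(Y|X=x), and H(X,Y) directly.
H(X) = 1.4274 bits, H(Y|X) = 0.5974 bits, H(X,Y) = 2.0248 bits

Marginal of X (row sums):
  P(X=0) = 4/61 + 4/61 = 8/61
  P(X=1) = 5/61 + 20/61 = 25/61
  P(X=2) = 2/61 + 26/61 = 28/61
H(X) = -[(8/61)·log₂(8/61) + (25/61)·log₂(25/61) + (28/61)·log₂(28/61)]
  = 0.38436 + 0.52741 + 0.51565 = 1.4274 bits

H(Y|X) = Σ_x P(x)·H(Y|X=x):
  X=0: P(X=0) = 8/61, P(Y|X=0) = (1/2, 1/2) → H(Y|X=0) = 1.00000
  X=1: P(X=1) = 25/61, P(Y|X=1) = (1/5, 4/5) → H(Y|X=1) = 0.72193
  X=2: P(X=2) = 28/61, P(Y|X=2) = (1/14, 13/14) → H(Y|X=2) = 0.37123
H(Y|X) = (8/61)·1.00000 + (25/61)·0.72193 + (28/61)·0.37123 = 0.5974 bits

H(X,Y) = -Σ_{x,y} P(x,y) log₂ P(x,y). Per-cell terms -P(x,y)·log₂P(x,y):
  X=0: 0.25775, 0.25775
  X=1: 0.29580, 0.52748
  X=2: 0.16166, 0.52439
Sum of the 6 terms: H(X,Y) = 2.0248 bits

Chain rule check:
  H(X) + H(Y|X) = 1.4274 + 0.5974 = 2.0248 bits
  H(X,Y) = 2.0248 bits
✓ Chain rule verified.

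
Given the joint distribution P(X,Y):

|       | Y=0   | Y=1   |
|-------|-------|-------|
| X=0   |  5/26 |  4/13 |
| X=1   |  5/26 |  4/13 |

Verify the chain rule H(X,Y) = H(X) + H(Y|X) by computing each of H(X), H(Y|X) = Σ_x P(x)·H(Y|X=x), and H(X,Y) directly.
H(X) = 1.0000 bits, H(Y|X) = 0.9612 bits, H(X,Y) = 1.9612 bits

Marginal of X (row sums):
  P(X=0) = 5/26 + 4/13 = 1/2
  P(X=1) = 5/26 + 4/13 = 1/2
H(X) = -[(1/2)·log₂(1/2) + (1/2)·log₂(1/2)]
  = 0.5000 + 0.5000 = 1.0000 bits

H(Y|X) = Σ_x P(x)·H(Y|X=x):
  X=0: P(X=0) = 1/2, P(Y|X=0) = (5/13, 8/13) → H(Y|X=0) = 0.9612
  X=1: P(X=1) = 1/2, P(Y|X=1) = (5/13, 8/13) → H(Y|X=1) = 0.9612
H(Y|X) = (1/2)·0.9612 + (1/2)·0.9612 = 0.9612 bits

H(X,Y) = -Σ_{x,y} P(x,y) log₂ P(x,y). Per-cell terms -P(x,y)·log₂P(x,y):
  X=0: 0.4574, 0.5232
  X=1: 0.4574, 0.5232
Sum of the 4 terms: H(X,Y) = 1.9612 bits

Chain rule check:
  H(X) + H(Y|X) = 1.0000 + 0.9612 = 1.9612 bits
  H(X,Y) = 1.9612 bits
✓ Chain rule verified.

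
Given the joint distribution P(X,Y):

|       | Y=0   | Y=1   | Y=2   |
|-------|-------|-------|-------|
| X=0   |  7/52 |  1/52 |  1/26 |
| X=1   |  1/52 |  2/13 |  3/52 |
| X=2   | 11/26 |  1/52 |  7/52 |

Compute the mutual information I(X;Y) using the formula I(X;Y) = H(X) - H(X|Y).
0.3403 bits

I(X;Y) = H(X) - H(X|Y)

Marginal of X (row sums):
  P(X=0) = 7/52 + 1/52 + 1/26 = 5/26
  P(X=1) = 1/52 + 2/13 + 3/52 = 3/13
  P(X=2) = 11/26 + 1/52 + 7/52 = 15/26
H(X) = -[(5/26)·log₂(5/26) + (3/13)·log₂(3/13) + (15/26)·log₂(15/26)]
  = 0.4574 + 0.4882 + 0.4578 = 1.4034 bits

Marginal of Y (column sums):
  P(Y=0) = 7/52 + 1/52 + 11/26 = 15/26
  P(Y=1) = 1/52 + 2/13 + 1/52 = 5/26
  P(Y=2) = 1/26 + 3/52 + 7/52 = 3/13
H(X|Y) = Σ_y P(y)·H(X|Y=y):
  Y=0: P(Y=0) = 15/26, P(X|Y=0) = (7/30, 1/30, 11/15) → H(X|Y=0) = 0.9816
  Y=1: P(Y=1) = 5/26, P(X|Y=1) = (1/10, 4/5, 1/10) → H(X|Y=1) = 0.9219
  Y=2: P(Y=2) = 3/13, P(X|Y=2) = (1/6, 1/4, 7/12) → H(X|Y=2) = 1.3844
H(X|Y) = (15/26)·0.9816 + (5/26)·0.9219 + (3/13)·1.3844 = 1.0631 bits

I(X;Y) = H(X) - H(X|Y) = 1.4034 - 1.0631 = 0.3403 bits

Cross-check via I(X;Y) = H(X) + H(Y) - H(X,Y): computing H(Y) from the column sums and H(X,Y) from the 9 cells in the same way gives H(Y) = 1.4034 bits and H(X,Y) = 2.4665 bits, so
I(X;Y) = 1.4034 + 1.4034 - 2.4665 = 0.3403 bits ✓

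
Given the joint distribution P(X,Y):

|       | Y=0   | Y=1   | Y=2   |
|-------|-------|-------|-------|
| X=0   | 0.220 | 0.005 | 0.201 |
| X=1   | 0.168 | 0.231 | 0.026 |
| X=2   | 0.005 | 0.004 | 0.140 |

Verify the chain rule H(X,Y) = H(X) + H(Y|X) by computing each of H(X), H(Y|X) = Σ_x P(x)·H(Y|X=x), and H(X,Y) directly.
H(X) = 1.4583 bits, H(Y|X) = 1.0505 bits, H(X,Y) = 2.5088 bits

Marginal of X (row sums):
  P(X=0) = 0.220 + 0.005 + 0.201 = 0.426
  P(X=1) = 0.168 + 0.231 + 0.026 = 0.425
  P(X=2) = 0.005 + 0.004 + 0.140 = 0.149
H(X) = -[0.426·log₂(0.426) + 0.425·log₂(0.425) + 0.149·log₂(0.149)]
  = 0.52444 + 0.52465 + 0.40925 = 1.4583 bits

H(Y|X) = Σ_x P(x)·H(Y|X=x):
  X=0: P(X=0) = 0.426, P(Y|X=0) = (110/213, 5/426, 67/142) → H(Y|X=0) = 1.07891
  X=1: P(X=1) = 0.425, P(Y|X=1) = (168/425, 231/425, 26/425) → H(Y|X=1) = 1.25397
  X=2: P(X=2) = 0.149, P(Y|X=2) = (5/149, 4/149, 140/149) → H(Y|X=2) = 0.38891
H(Y|X) = 0.426·1.07891 + 0.425·1.25397 + 0.149·0.38891 = 1.0505 bits

H(X,Y) = -Σ_{x,y} P(x,y) log₂ P(x,y). Per-cell terms -P(x,y)·log₂P(x,y):
  X=0: 0.48057, 0.03822, 0.46526
  X=1: 0.43234, 0.48834, 0.13690
  X=2: 0.03822, 0.03186, 0.39711
Sum of the 9 terms: H(X,Y) = 2.5088 bits

Chain rule check:
  H(X) + H(Y|X) = 1.4583 + 1.0505 = 2.5088 bits
  H(X,Y) = 2.5088 bits
✓ Chain rule verified.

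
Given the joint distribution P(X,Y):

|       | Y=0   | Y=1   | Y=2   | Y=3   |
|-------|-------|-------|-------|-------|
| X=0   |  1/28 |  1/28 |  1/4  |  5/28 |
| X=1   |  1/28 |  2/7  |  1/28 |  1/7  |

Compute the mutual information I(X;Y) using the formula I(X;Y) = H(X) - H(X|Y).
0.2929 bits

I(X;Y) = H(X) - H(X|Y)

Marginal of X (row sums):
  P(X=0) = 1/28 + 1/28 + 1/4 + 5/28 = 1/2
  P(X=1) = 1/28 + 2/7 + 1/28 + 1/7 = 1/2
H(X) = -[(1/2)·log₂(1/2) + (1/2)·log₂(1/2)]
  = 0.500000 + 0.500000 = 1.000000 bits

Marginal of Y (column sums):
  P(Y=0) = 1/28 + 1/28 = 1/14
  P(Y=1) = 1/28 + 2/7 = 9/28
  P(Y=2) = 1/4 + 1/28 = 2/7
  P(Y=3) = 5/28 + 1/7 = 9/28
H(X|Y) = Σ_y P(y)·H(X|Y=y):
  Y=0: P(Y=0) = 1/14, P(X|Y=0) = (1/2, 1/2) → H(X|Y=0) = 1.000000
  Y=1: P(Y=1) = 9/28, P(X|Y=1) = (1/9, 8/9) → H(X|Y=1) = 0.503258
  Y=2: P(Y=2) = 2/7, P(X|Y=2) = (7/8, 1/8) → H(X|Y=2) = 0.543564
  Y=3: P(Y=3) = 9/28, P(X|Y=3) = (5/9, 4/9) → H(X|Y=3) = 0.991076
H(X|Y) = (1/14)·1.000000 + (9/28)·0.503258 + (2/7)·0.543564 + (9/28)·0.991076 = 0.707054 bits

I(X;Y) = H(X) - H(X|Y) = 1.000000 - 0.707054 = 0.2929 bits

Cross-check via I(X;Y) = H(X) + H(Y) - H(X,Y): computing H(Y) from the column sums and H(X,Y) from the 8 cells in the same way gives H(Y) = 1.840975 bits and H(X,Y) = 2.548029 bits, so
I(X;Y) = 1.000000 + 1.840975 - 2.548029 = 0.2929 bits ✓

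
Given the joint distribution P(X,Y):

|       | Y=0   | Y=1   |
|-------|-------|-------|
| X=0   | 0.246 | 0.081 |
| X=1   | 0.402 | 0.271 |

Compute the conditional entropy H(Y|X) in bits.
0.9186 bits

H(Y|X) = H(X,Y) - H(X)

H(X,Y) = -Σ_{x,y} P(x,y) log₂ P(x,y). Per-cell terms -P(x,y)·log₂P(x,y):
  X=0: 0.4977, 0.2937
  X=1: 0.5285, 0.5105
Sum of the 4 terms: H(X,Y) = 1.8304 bits

Marginal of X (row sums):
  P(X=0) = 0.246 + 0.081 = 0.327
  P(X=1) = 0.402 + 0.271 = 0.673
H(X) = -[0.327·log₂(0.327) + 0.673·log₂(0.673)]
  = 0.5273 + 0.3845 = 0.9118 bits

H(Y|X) = H(X,Y) - H(X) = 1.8304 - 0.9118 = 0.9186 bits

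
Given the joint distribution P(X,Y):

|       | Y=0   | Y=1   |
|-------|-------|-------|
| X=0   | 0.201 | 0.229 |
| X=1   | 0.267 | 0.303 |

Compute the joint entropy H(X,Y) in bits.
1.9829 bits

H(X,Y) = -Σ_{x,y} P(x,y) log₂ P(x,y). Per-cell terms -P(x,y)·log₂P(x,y):
  X=0: 0.46526, 0.48699
  X=1: 0.50866, 0.52195
Sum of the 4 terms: H(X,Y) = 1.9829 bits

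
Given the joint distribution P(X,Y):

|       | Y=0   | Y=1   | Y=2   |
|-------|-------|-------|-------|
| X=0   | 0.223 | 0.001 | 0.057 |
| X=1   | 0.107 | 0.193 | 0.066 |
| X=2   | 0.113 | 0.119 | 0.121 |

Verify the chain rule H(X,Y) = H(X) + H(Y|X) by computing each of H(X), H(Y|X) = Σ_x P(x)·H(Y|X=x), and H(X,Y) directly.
H(X) = 1.5756 bits, H(Y|X) = 1.3041 bits, H(X,Y) = 2.8798 bits

Marginal of X (row sums):
  P(X=0) = 0.223 + 0.001 + 0.057 = 0.281
  P(X=1) = 0.107 + 0.193 + 0.066 = 0.366
  P(X=2) = 0.113 + 0.119 + 0.121 = 0.353
H(X) = -[0.281·log₂(0.281) + 0.366·log₂(0.366) + 0.353·log₂(0.353)]
  = 0.514612 + 0.530731 + 0.530298 = 1.5756 bits

H(Y|X) = Σ_x P(x)·H(Y|X=x):
  X=0: P(X=0) = 0.281, P(Y|X=0) = (223/281, 1/281, 57/281) → H(Y|X=0) = 0.760492
  X=1: P(X=1) = 0.366, P(Y|X=1) = (107/366, 193/366, 11/61) → H(Y|X=1) = 1.451188
  X=2: P(X=2) = 0.353, P(Y|X=2) = (113/353, 119/353, 121/353) → H(Y|X=2) = 1.584357
H(Y|X) = 0.281·0.760492 + 0.366·1.451188 + 0.353·1.584357 = 1.3041 bits

H(X,Y) = -Σ_{x,y} P(x,y) log₂ P(x,y). Per-cell terms -P(x,y)·log₂P(x,y):
  X=0: 0.482769, 0.009966, 0.235575
  X=1: 0.345002, 0.458052, 0.258812
  X=2: 0.355453, 0.365445, 0.368677
Sum of the 9 terms: H(X,Y) = 2.8798 bits

Chain rule check:
  H(X) + H(Y|X) = 1.5756 + 1.3041 = 2.8797 bits
  H(X,Y) = 2.8798 bits
✓ Chain rule verified (Δ = 0.0001 is 4-dp rounding noise: each of the three values was rounded independently).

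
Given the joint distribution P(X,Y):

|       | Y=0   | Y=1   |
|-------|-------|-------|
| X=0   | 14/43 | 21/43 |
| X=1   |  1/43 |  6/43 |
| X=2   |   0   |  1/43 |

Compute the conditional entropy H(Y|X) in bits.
0.8866 bits

H(Y|X) = H(X,Y) - H(X)

H(X,Y) = -Σ_{x,y} P(x,y) log₂ P(x,y). Per-cell terms -P(x,y)·log₂P(x,y):
  X=0: 0.5270869, 0.5049510
  X=1: 0.1261922, 0.3964608
  X=2: 0.0000000, 0.1261922
  (cells with P = 0 contribute 0)
Sum of the 6 terms: H(X,Y) = 1.680883 bits

Marginal of X (row sums):
  P(X=0) = 14/43 + 21/43 = 35/43
  P(X=1) = 1/43 + 6/43 = 7/43
  P(X=2) = 0 + 1/43 = 1/43
H(X) = -[(35/43)·log₂(35/43) + (7/43)·log₂(7/43) + (1/43)·log₂(1/43)]
  = 0.2417293 + 0.4263342 + 0.1261922 = 0.794256 bits

H(Y|X) = H(X,Y) - H(X) = 1.680883 - 0.794256 = 0.8866 bits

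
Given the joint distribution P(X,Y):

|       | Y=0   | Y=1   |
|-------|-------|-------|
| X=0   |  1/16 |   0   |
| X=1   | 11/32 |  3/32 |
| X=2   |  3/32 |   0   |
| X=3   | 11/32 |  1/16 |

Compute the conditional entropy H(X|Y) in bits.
1.5742 bits

H(X|Y) = H(X,Y) - H(Y)

H(X,Y) = -Σ_{x,y} P(x,y) log₂ P(x,y). Per-cell terms -P(x,y)·log₂P(x,y):
  X=0: 0.25000, 0.00000
  X=1: 0.52957, 0.32016
  X=2: 0.32016, 0.00000
  X=3: 0.52957, 0.25000
  (cells with P = 0 contribute 0)
Sum of the 8 terms: H(X,Y) = 2.1995 bits

Marginal of Y (column sums):
  P(Y=0) = 1/16 + 11/32 + 3/32 + 11/32 = 27/32
  P(Y=1) = 0 + 3/32 + 0 + 1/16 = 5/32
H(Y) = -[(27/32)·log₂(27/32) + (5/32)·log₂(5/32)]
  = 0.20681 + 0.41845 = 0.6253 bits

H(X|Y) = H(X,Y) - H(Y) = 2.1995 - 0.6253 = 1.5742 bits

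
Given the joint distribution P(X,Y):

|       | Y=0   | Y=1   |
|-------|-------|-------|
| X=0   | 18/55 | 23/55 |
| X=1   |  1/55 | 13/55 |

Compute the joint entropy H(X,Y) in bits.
1.6503 bits

H(X,Y) = -Σ_{x,y} P(x,y) log₂ P(x,y). Per-cell terms -P(x,y)·log₂P(x,y):
  X=0: 0.52738, 0.52599
  X=1: 0.10512, 0.49185
Sum of the 4 terms: H(X,Y) = 1.6503 bits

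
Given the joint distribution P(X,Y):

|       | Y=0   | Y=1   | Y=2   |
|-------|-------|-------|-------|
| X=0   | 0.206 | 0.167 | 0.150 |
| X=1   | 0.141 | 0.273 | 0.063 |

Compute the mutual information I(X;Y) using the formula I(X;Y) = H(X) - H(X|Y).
0.0523 bits

I(X;Y) = H(X) - H(X|Y)

Marginal of X (row sums):
  P(X=0) = 0.206 + 0.167 + 0.150 = 0.523
  P(X=1) = 0.141 + 0.273 + 0.063 = 0.477
H(X) = -[0.523·log₂(0.523) + 0.477·log₂(0.477)]
  = 0.48907 + 0.50941 = 0.9985 bits

Marginal of Y (column sums):
  P(Y=0) = 0.206 + 0.141 = 0.347
  P(Y=1) = 0.167 + 0.273 = 0.440
  P(Y=2) = 0.150 + 0.063 = 0.213
H(X|Y) = Σ_y P(y)·H(X|Y=y):
  Y=0: P(Y=0) = 0.347, P(X|Y=0) = (206/347, 141/347) → H(X|Y=0) = 0.97454
  Y=1: P(Y=1) = 0.440, P(X|Y=1) = (167/440, 273/440) → H(X|Y=1) = 0.95772
  Y=2: P(Y=2) = 0.213, P(X|Y=2) = (50/71, 21/71) → H(X|Y=2) = 0.87606
H(X|Y) = 0.347·0.97454 + 0.440·0.95772 + 0.213·0.87606 = 0.9462 bits

I(X;Y) = H(X) - H(X|Y) = 0.9985 - 0.9462 = 0.0523 bits

Cross-check via I(X;Y) = H(X) + H(Y) - H(X,Y): computing H(Y) from the column sums and H(X,Y) from the 6 cells in the same way gives H(Y) = 1.5262 bits and H(X,Y) = 2.4724 bits, so
I(X;Y) = 0.9985 + 1.5262 - 2.4724 = 0.0523 bits ✓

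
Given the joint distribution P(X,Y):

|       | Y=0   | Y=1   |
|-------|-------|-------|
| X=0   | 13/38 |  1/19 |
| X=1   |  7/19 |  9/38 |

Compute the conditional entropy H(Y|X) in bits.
0.8081 bits

H(Y|X) = H(X,Y) - H(X)

H(X,Y) = -Σ_{x,y} P(x,y) log₂ P(x,y). Per-cell terms -P(x,y)·log₂P(x,y):
  X=0: 0.5294, 0.2236
  X=1: 0.5307, 0.4922
Sum of the 4 terms: H(X,Y) = 1.7759 bits

Marginal of X (row sums):
  P(X=0) = 13/38 + 1/19 = 15/38
  P(X=1) = 7/19 + 9/38 = 23/38
H(X) = -[(15/38)·log₂(15/38) + (23/38)·log₂(23/38)]
  = 0.5294 + 0.4384 = 0.9678 bits

H(Y|X) = H(X,Y) - H(X) = 1.7759 - 0.9678 = 0.8081 bits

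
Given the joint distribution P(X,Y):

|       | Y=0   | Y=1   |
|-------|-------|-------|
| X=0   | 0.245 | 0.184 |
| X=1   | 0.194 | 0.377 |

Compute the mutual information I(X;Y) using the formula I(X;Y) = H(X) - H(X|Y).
0.0386 bits

I(X;Y) = H(X) - H(X|Y)

Marginal of X (row sums):
  P(X=0) = 0.245 + 0.184 = 0.429
  P(X=1) = 0.194 + 0.377 = 0.571
H(X) = -[0.429·log₂(0.429) + 0.571·log₂(0.571)]
  = 0.52379 + 0.46162 = 0.98541 bits

Marginal of Y (column sums):
  P(Y=0) = 0.245 + 0.194 = 0.439
  P(Y=1) = 0.184 + 0.377 = 0.561
H(X|Y) = Σ_y P(y)·H(X|Y=y):
  Y=0: P(Y=0) = 0.439, P(X|Y=0) = (245/439, 194/439) → H(X|Y=0) = 0.99024
  Y=1: P(Y=1) = 0.561, P(X|Y=1) = (184/561, 377/561) → H(X|Y=1) = 0.91286
H(X|Y) = 0.439·0.99024 + 0.561·0.91286 = 0.94683 bits

I(X;Y) = H(X) - H(X|Y) = 0.98541 - 0.94683 = 0.0386 bits

Cross-check via I(X;Y) = H(X) + H(Y) - H(X,Y): computing H(Y) from the column sums and H(X,Y) from the 4 cells in the same way gives H(Y) = 0.98924 bits and H(X,Y) = 1.93606 bits, so
I(X;Y) = 0.98541 + 0.98924 - 1.93606 = 0.0386 bits ✓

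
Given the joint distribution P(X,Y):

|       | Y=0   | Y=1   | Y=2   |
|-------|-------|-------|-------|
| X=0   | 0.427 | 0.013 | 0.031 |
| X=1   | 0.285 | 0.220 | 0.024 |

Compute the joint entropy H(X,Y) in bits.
1.8869 bits

H(X,Y) = -Σ_{x,y} P(x,y) log₂ P(x,y). Per-cell terms -P(x,y)·log₂P(x,y):
  X=0: 0.52422, 0.08145, 0.15536
  X=1: 0.51613, 0.48057, 0.12914
Sum of the 6 terms: H(X,Y) = 1.8869 bits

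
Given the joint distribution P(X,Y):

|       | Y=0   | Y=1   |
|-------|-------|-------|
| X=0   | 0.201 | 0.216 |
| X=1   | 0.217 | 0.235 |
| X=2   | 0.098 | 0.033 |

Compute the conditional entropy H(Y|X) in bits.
0.9748 bits

H(Y|X) = H(X,Y) - H(X)

H(X,Y) = -Σ_{x,y} P(x,y) log₂ P(x,y). Per-cell terms -P(x,y)·log₂P(x,y):
  X=0: 0.465261, 0.477554
  X=1: 0.478319, 0.490978
  X=2: 0.328405, 0.162406
Sum of the 6 terms: H(X,Y) = 2.40292 bits

Marginal of X (row sums):
  P(X=0) = 0.201 + 0.216 = 0.417
  P(X=1) = 0.217 + 0.235 = 0.452
  P(X=2) = 0.098 + 0.033 = 0.131
H(X) = -[0.417·log₂(0.417) + 0.452·log₂(0.452) + 0.131·log₂(0.131)]
  = 0.526204 + 0.517814 + 0.384139 = 1.42816 bits

H(Y|X) = H(X,Y) - H(X) = 2.40292 - 1.42816 = 0.9748 bits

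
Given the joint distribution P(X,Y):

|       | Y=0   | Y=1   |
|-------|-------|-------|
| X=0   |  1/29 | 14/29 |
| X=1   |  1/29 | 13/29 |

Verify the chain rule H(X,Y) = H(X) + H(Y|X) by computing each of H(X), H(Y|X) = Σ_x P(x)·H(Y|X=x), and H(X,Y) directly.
H(X) = 0.9991 bits, H(Y|X) = 0.3620 bits, H(X,Y) = 1.3611 bits

Marginal of X (row sums):
  P(X=0) = 1/29 + 14/29 = 15/29
  P(X=1) = 1/29 + 13/29 = 14/29
H(X) = -[(15/29)·log₂(15/29) + (14/29)·log₂(14/29)]
  = 0.4919 + 0.5072 = 0.9991 bits

H(Y|X) = Σ_x P(x)·H(Y|X=x):
  X=0: P(X=0) = 15/29, P(Y|X=0) = (1/15, 14/15) → H(Y|X=0) = 0.3534
  X=1: P(X=1) = 14/29, P(Y|X=1) = (1/14, 13/14) → H(Y|X=1) = 0.3712
H(Y|X) = (15/29)·0.3534 + (14/29)·0.3712 = 0.3620 bits

H(X,Y) = -Σ_{x,y} P(x,y) log₂ P(x,y). Per-cell terms -P(x,y)·log₂P(x,y):
  X=0: 0.1675, 0.5072
  X=1: 0.1675, 0.5189
Sum of the 4 terms: H(X,Y) = 1.3611 bits

Chain rule check:
  H(X) + H(Y|X) = 0.9991 + 0.3620 = 1.3611 bits
  H(X,Y) = 1.3611 bits
✓ Chain rule verified.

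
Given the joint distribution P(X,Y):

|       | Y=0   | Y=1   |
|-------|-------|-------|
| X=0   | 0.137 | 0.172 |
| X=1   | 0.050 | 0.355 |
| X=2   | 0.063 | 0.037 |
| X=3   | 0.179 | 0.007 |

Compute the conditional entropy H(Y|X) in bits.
0.6626 bits

H(Y|X) = H(X,Y) - H(X)

H(X,Y) = -Σ_{x,y} P(x,y) log₂ P(x,y). Per-cell terms -P(x,y)·log₂P(x,y):
  X=0: 0.39288, 0.43680
  X=1: 0.21610, 0.53041
  X=2: 0.25128, 0.17598
  X=3: 0.44427, 0.05011
Sum of the 8 terms: H(X,Y) = 2.4978 bits

Marginal of X (row sums):
  P(X=0) = 0.137 + 0.172 = 0.309
  P(X=1) = 0.050 + 0.355 = 0.405
  P(X=2) = 0.063 + 0.037 = 0.100
  P(X=3) = 0.179 + 0.007 = 0.186
H(X) = -[0.309·log₂(0.309) + 0.405·log₂(0.405) + 0.100·log₂(0.100) + 0.186·log₂(0.186)]
  = 0.52355 + 0.52812 + 0.33219 + 0.45135 = 1.8352 bits

H(Y|X) = H(X,Y) - H(X) = 2.4978 - 1.8352 = 0.6626 bits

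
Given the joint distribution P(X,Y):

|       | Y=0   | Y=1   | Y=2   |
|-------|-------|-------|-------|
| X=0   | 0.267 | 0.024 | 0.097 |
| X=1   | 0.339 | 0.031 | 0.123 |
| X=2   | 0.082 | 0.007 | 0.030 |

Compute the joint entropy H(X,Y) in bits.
2.5183 bits

H(X,Y) = -Σ_{x,y} P(x,y) log₂ P(x,y). Per-cell terms -P(x,y)·log₂P(x,y):
  X=0: 0.50866, 0.12914, 0.32649
  X=1: 0.52906, 0.15536, 0.37186
  X=2: 0.29588, 0.05011, 0.15177
Sum of the 9 terms: H(X,Y) = 2.5183 bits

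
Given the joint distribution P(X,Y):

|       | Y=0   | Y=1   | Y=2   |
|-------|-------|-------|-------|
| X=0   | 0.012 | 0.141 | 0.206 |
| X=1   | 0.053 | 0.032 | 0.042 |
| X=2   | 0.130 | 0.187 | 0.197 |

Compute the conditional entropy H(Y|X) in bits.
1.4147 bits

H(Y|X) = H(X,Y) - H(X)

H(X,Y) = -Σ_{x,y} P(x,y) log₂ P(x,y). Per-cell terms -P(x,y)·log₂P(x,y):
  X=0: 0.07657, 0.39850, 0.46953
  X=1: 0.22461, 0.15891, 0.19209
  X=2: 0.38264, 0.45233, 0.46172
Sum of the 9 terms: H(X,Y) = 2.8169 bits

Marginal of X (row sums):
  P(X=0) = 0.012 + 0.141 + 0.206 = 0.359
  P(X=1) = 0.053 + 0.032 + 0.042 = 0.127
  P(X=2) = 0.130 + 0.187 + 0.197 = 0.514
H(X) = -[0.359·log₂(0.359) + 0.127·log₂(0.127) + 0.514·log₂(0.514)]
  = 0.53058 + 0.37809 + 0.49352 = 1.4022 bits

H(Y|X) = H(X,Y) - H(X) = 2.8169 - 1.4022 = 1.4147 bits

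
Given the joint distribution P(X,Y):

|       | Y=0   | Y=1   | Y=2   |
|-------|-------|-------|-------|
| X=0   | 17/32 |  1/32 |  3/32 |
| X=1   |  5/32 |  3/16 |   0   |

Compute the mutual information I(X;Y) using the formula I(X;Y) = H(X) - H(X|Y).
0.2673 bits

I(X;Y) = H(X) - H(X|Y)

Marginal of X (row sums):
  P(X=0) = 17/32 + 1/32 + 3/32 = 21/32
  P(X=1) = 5/32 + 3/16 + 0 = 11/32
H(X) = -[(21/32)·log₂(21/32) + (11/32)·log₂(11/32)]
  = 0.39879 + 0.52957 = 0.92836 bits

Marginal of Y (column sums):
  P(Y=0) = 17/32 + 5/32 = 11/16
  P(Y=1) = 1/32 + 3/16 = 7/32
  P(Y=2) = 3/32 + 0 = 3/32
H(X|Y) = Σ_y P(y)·H(X|Y=y):
  Y=0: P(Y=0) = 11/16, P(X|Y=0) = (17/22, 5/22) → H(X|Y=0) = 0.77323
  Y=1: P(Y=1) = 7/32, P(X|Y=1) = (1/7, 6/7) → H(X|Y=1) = 0.59167
  Y=2: P(Y=2) = 3/32, P(X|Y=2) = (1, 0) → H(X|Y=2) = 0.00000
H(X|Y) = (11/16)·0.77323 + (7/32)·0.59167 + (3/32)·0.00000 = 0.66102 bits

I(X;Y) = H(X) - H(X|Y) = 0.92836 - 0.66102 = 0.2673 bits

Cross-check via I(X;Y) = H(X) + H(Y) - H(X,Y): computing H(Y) from the column sums and H(X,Y) from the 6 cells in the same way gives H(Y) = 1.17144 bits and H(X,Y) = 1.83246 bits, so
I(X;Y) = 0.92836 + 1.17144 - 1.83246 = 0.2673 bits ✓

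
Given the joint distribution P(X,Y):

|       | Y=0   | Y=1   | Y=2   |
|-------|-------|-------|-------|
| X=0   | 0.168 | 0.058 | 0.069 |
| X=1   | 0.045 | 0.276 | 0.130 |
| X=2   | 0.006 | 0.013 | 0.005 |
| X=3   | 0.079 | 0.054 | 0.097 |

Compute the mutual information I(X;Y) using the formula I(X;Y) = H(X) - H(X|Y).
0.1845 bits

I(X;Y) = H(X) - H(X|Y)

Marginal of X (row sums):
  P(X=0) = 0.168 + 0.058 + 0.069 = 0.295
  P(X=1) = 0.045 + 0.276 + 0.130 = 0.451
  P(X=2) = 0.006 + 0.013 + 0.005 = 0.024
  P(X=3) = 0.079 + 0.054 + 0.097 = 0.230
H(X) = -[0.295·log₂(0.295) + 0.451·log₂(0.451) + 0.024·log₂(0.024) + 0.230·log₂(0.230)]
  = 0.5195579 + 0.5181091 + 0.1291397 + 0.4876677 = 1.654474 bits

Marginal of Y (column sums):
  P(Y=0) = 0.168 + 0.045 + 0.006 + 0.079 = 0.298
  P(Y=1) = 0.058 + 0.276 + 0.013 + 0.054 = 0.401
  P(Y=2) = 0.069 + 0.130 + 0.005 + 0.097 = 0.301
H(X|Y) = Σ_y P(y)·H(X|Y=y):
  Y=0: P(Y=0) = 0.298, P(X|Y=0) = (84/149, 45/298, 3/149, 79/298) → H(X|Y=0) = 1.4991981
  Y=1: P(Y=1) = 0.401, P(X|Y=1) = (58/401, 276/401, 13/401, 54/401) → H(X|Y=1) = 1.3243031
  Y=2: P(Y=2) = 0.301, P(X|Y=2) = (69/301, 130/301, 5/301, 97/301) → H(X|Y=2) = 1.6349579
H(X|Y) = 0.298·1.4991981 + 0.401·1.3243031 + 0.301·1.6349579 = 1.469929 bits

I(X;Y) = H(X) - H(X|Y) = 1.654474 - 1.469929 = 0.1845 bits

Cross-check via I(X;Y) = H(X) + H(Y) - H(X,Y): computing H(Y) from the column sums and H(X,Y) from the 12 cells in the same way gives H(Y) = 1.570522 bits and H(X,Y) = 3.040451 bits, so
I(X;Y) = 1.654474 + 1.570522 - 3.040451 = 0.1845 bits ✓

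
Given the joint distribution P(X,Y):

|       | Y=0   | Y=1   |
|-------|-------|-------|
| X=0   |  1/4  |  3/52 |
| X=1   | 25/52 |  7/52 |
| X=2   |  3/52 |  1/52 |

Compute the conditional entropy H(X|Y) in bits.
1.2375 bits

H(X|Y) = H(X,Y) - H(Y)

H(X,Y) = -Σ_{x,y} P(x,y) log₂ P(x,y). Per-cell terms -P(x,y)·log₂P(x,y):
  X=0: 0.50000, 0.23743
  X=1: 0.50797, 0.38945
  X=2: 0.23743, 0.10962
Sum of the 6 terms: H(X,Y) = 1.9819 bits

Marginal of Y (column sums):
  P(Y=0) = 1/4 + 25/52 + 3/52 = 41/52
  P(Y=1) = 3/52 + 7/52 + 1/52 = 11/52
H(Y) = -[(41/52)·log₂(41/52) + (11/52)·log₂(11/52)]
  = 0.27035 + 0.47406 = 0.7444 bits

H(X|Y) = H(X,Y) - H(Y) = 1.9819 - 0.7444 = 1.2375 bits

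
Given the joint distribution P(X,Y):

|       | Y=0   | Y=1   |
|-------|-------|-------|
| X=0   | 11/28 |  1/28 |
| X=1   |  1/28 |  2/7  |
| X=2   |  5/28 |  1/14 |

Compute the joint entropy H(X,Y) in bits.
2.1051 bits

H(X,Y) = -Σ_{x,y} P(x,y) log₂ P(x,y). Per-cell terms -P(x,y)·log₂P(x,y):
  X=0: 0.5295, 0.1717
  X=1: 0.1717, 0.5164
  X=2: 0.4438, 0.2720
Sum of the 6 terms: H(X,Y) = 2.1051 bits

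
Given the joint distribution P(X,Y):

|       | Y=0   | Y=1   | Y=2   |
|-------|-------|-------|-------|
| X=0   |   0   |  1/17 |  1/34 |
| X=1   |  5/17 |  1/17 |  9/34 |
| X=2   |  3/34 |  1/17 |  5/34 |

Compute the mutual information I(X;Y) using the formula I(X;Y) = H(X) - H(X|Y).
0.1369 bits

I(X;Y) = H(X) - H(X|Y)

Marginal of X (row sums):
  P(X=0) = 0 + 1/17 + 1/34 = 3/34
  P(X=1) = 5/17 + 1/17 + 9/34 = 21/34
  P(X=2) = 3/34 + 1/17 + 5/34 = 5/17
H(X) = -[(3/34)·log₂(3/34) + (21/34)·log₂(21/34) + (5/17)·log₂(5/17)]
  = 0.309044 + 0.429355 + 0.519275 = 1.25767 bits

Marginal of Y (column sums):
  P(Y=0) = 0 + 5/17 + 3/34 = 13/34
  P(Y=1) = 1/17 + 1/17 + 1/17 = 3/17
  P(Y=2) = 1/34 + 9/34 + 5/34 = 15/34
H(X|Y) = Σ_y P(y)·H(X|Y=y):
  Y=0: P(Y=0) = 13/34, P(X|Y=0) = (0, 10/13, 3/13) → H(X|Y=0) = 0.779350
  Y=1: P(Y=1) = 3/17, P(X|Y=1) = (1/3, 1/3, 1/3) → H(X|Y=1) = 1.584963
  Y=2: P(Y=2) = 15/34, P(X|Y=2) = (1/15, 3/5, 1/3) → H(X|Y=2) = 1.230960
H(X|Y) = (13/34)·0.779350 + (3/17)·1.584963 + (15/34)·1.230960 = 1.12076 bits

I(X;Y) = H(X) - H(X|Y) = 1.25767 - 1.12076 = 0.1369 bits

Cross-check via I(X;Y) = H(X) + H(Y) - H(X,Y): computing H(Y) from the column sums and H(X,Y) from the 9 cells in the same way gives H(Y) = 1.49279 bits and H(X,Y) = 2.61355 bits, so
I(X;Y) = 1.25767 + 1.49279 - 2.61355 = 0.1369 bits ✓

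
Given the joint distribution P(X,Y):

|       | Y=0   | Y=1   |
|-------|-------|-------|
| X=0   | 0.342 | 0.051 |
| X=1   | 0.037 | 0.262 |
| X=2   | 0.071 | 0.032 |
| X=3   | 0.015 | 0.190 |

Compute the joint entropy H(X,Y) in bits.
2.4066 bits

H(X,Y) = -Σ_{x,y} P(x,y) log₂ P(x,y). Per-cell terms -P(x,y)·log₂P(x,y):
  X=0: 0.5294, 0.2190
  X=1: 0.1760, 0.5063
  X=2: 0.2709, 0.1589
  X=3: 0.0909, 0.4552
Sum of the 8 terms: H(X,Y) = 2.4066 bits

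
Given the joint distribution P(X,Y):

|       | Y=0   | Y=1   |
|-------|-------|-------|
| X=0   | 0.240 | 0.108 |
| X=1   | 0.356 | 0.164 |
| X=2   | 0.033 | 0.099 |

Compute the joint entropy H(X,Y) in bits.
2.2918 bits

H(X,Y) = -Σ_{x,y} P(x,y) log₂ P(x,y). Per-cell terms -P(x,y)·log₂P(x,y):
  X=0: 0.49413, 0.34678
  X=1: 0.53046, 0.42775
  X=2: 0.16241, 0.33031
Sum of the 6 terms: H(X,Y) = 2.2918 bits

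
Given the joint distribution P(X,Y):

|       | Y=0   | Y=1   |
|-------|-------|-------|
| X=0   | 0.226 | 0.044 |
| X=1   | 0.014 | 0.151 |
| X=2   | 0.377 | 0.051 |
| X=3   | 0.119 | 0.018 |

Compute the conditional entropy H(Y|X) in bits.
0.5447 bits

H(Y|X) = H(X,Y) - H(X)

H(X,Y) = -Σ_{x,y} P(x,y) log₂ P(x,y). Per-cell terms -P(x,y)·log₂P(x,y):
  X=0: 0.4849, 0.1983
  X=1: 0.0862, 0.4118
  X=2: 0.5306, 0.2190
  X=3: 0.3654, 0.1043
Sum of the 8 terms: H(X,Y) = 2.4005 bits

Marginal of X (row sums):
  P(X=0) = 0.226 + 0.044 = 0.270
  P(X=1) = 0.014 + 0.151 = 0.165
  P(X=2) = 0.377 + 0.051 = 0.428
  P(X=3) = 0.119 + 0.018 = 0.137
H(X) = -[0.270·log₂(0.270) + 0.165·log₂(0.165) + 0.428·log₂(0.428) + 0.137·log₂(0.137)]
  = 0.5100 + 0.4289 + 0.5240 + 0.3929 = 1.8558 bits

H(Y|X) = H(X,Y) - H(X) = 2.4005 - 1.8558 = 0.5447 bits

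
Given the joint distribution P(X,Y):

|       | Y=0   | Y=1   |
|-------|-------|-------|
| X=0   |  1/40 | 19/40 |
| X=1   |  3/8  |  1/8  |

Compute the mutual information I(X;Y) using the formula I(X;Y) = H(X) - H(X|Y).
0.4221 bits

I(X;Y) = H(X) - H(X|Y)

Marginal of X (row sums):
  P(X=0) = 1/40 + 19/40 = 1/2
  P(X=1) = 3/8 + 1/8 = 1/2
H(X) = -[(1/2)·log₂(1/2) + (1/2)·log₂(1/2)]
  = 0.500000 + 0.500000 = 1.00000 bits

Marginal of Y (column sums):
  P(Y=0) = 1/40 + 3/8 = 2/5
  P(Y=1) = 19/40 + 1/8 = 3/5
H(X|Y) = Σ_y P(y)·H(X|Y=y):
  Y=0: P(Y=0) = 2/5, P(X|Y=0) = (1/16, 15/16) → H(X|Y=0) = 0.337290
  Y=1: P(Y=1) = 3/5, P(X|Y=1) = (19/24, 5/24) → H(X|Y=1) = 0.738285
H(X|Y) = (2/5)·0.337290 + (3/5)·0.738285 = 0.57789 bits

I(X;Y) = H(X) - H(X|Y) = 1.00000 - 0.57789 = 0.4221 bits

Cross-check via I(X;Y) = H(X) + H(Y) - H(X,Y): computing H(Y) from the column sums and H(X,Y) from the 4 cells in the same way gives H(Y) = 0.97095 bits and H(X,Y) = 1.54884 bits, so
I(X;Y) = 1.00000 + 0.97095 - 1.54884 = 0.4221 bits ✓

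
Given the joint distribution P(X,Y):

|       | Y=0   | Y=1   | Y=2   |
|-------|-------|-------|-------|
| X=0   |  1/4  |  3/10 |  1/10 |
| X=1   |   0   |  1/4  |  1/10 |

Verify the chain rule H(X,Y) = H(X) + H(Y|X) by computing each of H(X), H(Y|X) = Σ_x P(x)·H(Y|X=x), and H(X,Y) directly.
H(X) = 0.9341 bits, H(Y|X) = 1.2514 bits, H(X,Y) = 2.1855 bits

Marginal of X (row sums):
  P(X=0) = 1/4 + 3/10 + 1/10 = 13/20
  P(X=1) = 0 + 1/4 + 1/10 = 7/20
H(X) = -[(13/20)·log₂(13/20) + (7/20)·log₂(7/20)]
  = 0.4040 + 0.5301 = 0.9341 bits

H(Y|X) = Σ_x P(x)·H(Y|X=x):
  X=0: P(X=0) = 13/20, P(Y|X=0) = (5/13, 6/13, 2/13) → H(Y|X=0) = 1.4605
  X=1: P(X=1) = 7/20, P(Y|X=1) = (0, 5/7, 2/7) → H(Y|X=1) = 0.8631
H(Y|X) = (13/20)·1.4605 + (7/20)·0.8631 = 1.2514 bits

H(X,Y) = -Σ_{x,y} P(x,y) log₂ P(x,y). Per-cell terms -P(x,y)·log₂P(x,y):
  X=0: 0.5000, 0.5211, 0.3322
  X=1: 0.0000, 0.5000, 0.3322
  (cells with P = 0 contribute 0)
Sum of the 6 terms: H(X,Y) = 2.1855 bits

Chain rule check:
  H(X) + H(Y|X) = 0.9341 + 1.2514 = 2.1855 bits
  H(X,Y) = 2.1855 bits
✓ Chain rule verified.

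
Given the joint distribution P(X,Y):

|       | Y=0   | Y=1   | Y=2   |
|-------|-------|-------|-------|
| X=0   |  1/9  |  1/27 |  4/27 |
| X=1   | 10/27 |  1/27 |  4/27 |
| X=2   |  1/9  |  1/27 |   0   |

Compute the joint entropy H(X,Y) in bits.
2.5797 bits

H(X,Y) = -Σ_{x,y} P(x,y) log₂ P(x,y). Per-cell terms -P(x,y)·log₂P(x,y):
  X=0: 0.35221, 0.17611, 0.40813
  X=1: 0.53073, 0.17611, 0.40813
  X=2: 0.35221, 0.17611, 0.00000
  (cells with P = 0 contribute 0)
Sum of the 9 terms: H(X,Y) = 2.5797 bits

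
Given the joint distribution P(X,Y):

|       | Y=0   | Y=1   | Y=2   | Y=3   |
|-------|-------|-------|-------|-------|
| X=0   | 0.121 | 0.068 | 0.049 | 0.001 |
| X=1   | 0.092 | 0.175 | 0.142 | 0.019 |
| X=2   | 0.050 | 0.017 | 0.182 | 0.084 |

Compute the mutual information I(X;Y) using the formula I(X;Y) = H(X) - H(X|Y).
0.2438 bits

I(X;Y) = H(X) - H(X|Y)

Marginal of X (row sums):
  P(X=0) = 0.121 + 0.068 + 0.049 + 0.001 = 0.239
  P(X=1) = 0.092 + 0.175 + 0.142 + 0.019 = 0.428
  P(X=2) = 0.050 + 0.017 + 0.182 + 0.084 = 0.333
H(X) = -[0.239·log₂(0.239) + 0.428·log₂(0.428) + 0.333·log₂(0.333)]
  = 0.49352 + 0.52401 + 0.52827 = 1.54580 bits

Marginal of Y (column sums):
  P(Y=0) = 0.121 + 0.092 + 0.050 = 0.263
  P(Y=1) = 0.068 + 0.175 + 0.017 = 0.260
  P(Y=2) = 0.049 + 0.142 + 0.182 = 0.373
  P(Y=3) = 0.001 + 0.019 + 0.084 = 0.104
H(X|Y) = Σ_y P(y)·H(X|Y=y):
  Y=0: P(Y=0) = 0.263, P(X|Y=0) = (121/263, 92/263, 50/263) → H(X|Y=0) = 1.50073
  Y=1: P(Y=1) = 0.260, P(X|Y=1) = (17/65, 35/52, 17/260) → H(X|Y=1) = 1.14777
  Y=2: P(Y=2) = 0.373, P(X|Y=2) = (49/373, 142/373, 182/373) → H(X|Y=2) = 1.42023
  Y=3: P(Y=3) = 0.104, P(X|Y=3) = (1/104, 19/104, 21/26) → H(X|Y=3) = 0.76135
H(X|Y) = 0.263·1.50073 + 0.260·1.14777 + 0.373·1.42023 + 0.104·0.76135 = 1.30204 bits

I(X;Y) = H(X) - H(X|Y) = 1.54580 - 1.30204 = 0.2438 bits

Cross-check via I(X;Y) = H(X) + H(Y) - H(X,Y): computing H(Y) from the column sums and H(X,Y) from the 12 cells in the same way gives H(Y) = 1.88234 bits and H(X,Y) = 3.18438 bits, so
I(X;Y) = 1.54580 + 1.88234 - 3.18438 = 0.2438 bits ✓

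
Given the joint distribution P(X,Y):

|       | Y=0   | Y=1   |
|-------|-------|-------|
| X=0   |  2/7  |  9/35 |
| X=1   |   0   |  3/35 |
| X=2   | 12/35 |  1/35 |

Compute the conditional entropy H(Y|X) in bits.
0.6871 bits

H(Y|X) = H(X,Y) - H(X)

H(X,Y) = -Σ_{x,y} P(x,y) log₂ P(x,y). Per-cell terms -P(x,y)·log₂P(x,y):
  X=0: 0.5164, 0.5038
  X=1: 0.0000, 0.3038
  X=2: 0.5295, 0.1466
  (cells with P = 0 contribute 0)
Sum of the 6 terms: H(X,Y) = 2.0001 bits

Marginal of X (row sums):
  P(X=0) = 2/7 + 9/35 = 19/35
  P(X=1) = 0 + 3/35 = 3/35
  P(X=2) = 12/35 + 1/35 = 13/35
H(X) = -[(19/35)·log₂(19/35) + (3/35)·log₂(3/35) + (13/35)·log₂(13/35)]
  = 0.4785 + 0.3038 + 0.5307 = 1.3130 bits

H(Y|X) = H(X,Y) - H(X) = 2.0001 - 1.3130 = 0.6871 bits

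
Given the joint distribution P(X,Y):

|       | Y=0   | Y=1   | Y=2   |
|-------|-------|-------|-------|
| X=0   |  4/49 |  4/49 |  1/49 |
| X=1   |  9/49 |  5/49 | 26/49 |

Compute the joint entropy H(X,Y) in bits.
1.9749 bits

H(X,Y) = -Σ_{x,y} P(x,y) log₂ P(x,y). Per-cell terms -P(x,y)·log₂P(x,y):
  X=0: 0.2951, 0.2951, 0.1146
  X=1: 0.4490, 0.3360, 0.4851
Sum of the 6 terms: H(X,Y) = 1.9749 bits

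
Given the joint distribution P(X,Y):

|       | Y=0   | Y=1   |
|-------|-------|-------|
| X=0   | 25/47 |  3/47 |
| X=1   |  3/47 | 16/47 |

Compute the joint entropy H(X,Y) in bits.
1.5204 bits

H(X,Y) = -Σ_{x,y} P(x,y) log₂ P(x,y). Per-cell terms -P(x,y)·log₂P(x,y):
  X=0: 0.4844, 0.2534
  X=1: 0.2534, 0.5292
Sum of the 4 terms: H(X,Y) = 1.5204 bits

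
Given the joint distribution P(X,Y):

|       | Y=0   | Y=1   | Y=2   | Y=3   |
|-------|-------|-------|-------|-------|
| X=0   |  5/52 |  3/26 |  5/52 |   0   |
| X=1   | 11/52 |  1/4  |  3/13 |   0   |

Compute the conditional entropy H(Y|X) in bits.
1.5809 bits

H(Y|X) = H(X,Y) - H(X)

H(X,Y) = -Σ_{x,y} P(x,y) log₂ P(x,y). Per-cell terms -P(x,y)·log₂P(x,y):
  X=0: 0.3248569, 0.3594781, 0.3248569, 0.0000000
  X=1: 0.4740594, 0.5000000, 0.4881871, 0.0000000
  (cells with P = 0 contribute 0)
Sum of the 8 terms: H(X,Y) = 2.471438 bits

Marginal of X (row sums):
  P(X=0) = 5/52 + 3/26 + 5/52 + 0 = 4/13
  P(X=1) = 11/52 + 1/4 + 3/13 + 0 = 9/13
H(X) = -[(4/13)·log₂(4/13) + (9/13)·log₂(9/13)]
  = 0.5232122 + 0.3672794 = 0.890492 bits

H(Y|X) = H(X,Y) - H(X) = 2.471438 - 0.890492 = 1.5809 bits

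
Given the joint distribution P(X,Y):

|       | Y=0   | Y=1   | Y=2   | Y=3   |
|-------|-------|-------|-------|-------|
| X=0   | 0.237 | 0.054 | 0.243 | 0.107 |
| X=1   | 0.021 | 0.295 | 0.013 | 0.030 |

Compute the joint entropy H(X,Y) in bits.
2.4304 bits

H(X,Y) = -Σ_{x,y} P(x,y) log₂ P(x,y). Per-cell terms -P(x,y)·log₂P(x,y):
  X=0: 0.49226, 0.22739, 0.49596, 0.34500
  X=1: 0.11704, 0.51956, 0.08145, 0.15177
Sum of the 8 terms: H(X,Y) = 2.4304 bits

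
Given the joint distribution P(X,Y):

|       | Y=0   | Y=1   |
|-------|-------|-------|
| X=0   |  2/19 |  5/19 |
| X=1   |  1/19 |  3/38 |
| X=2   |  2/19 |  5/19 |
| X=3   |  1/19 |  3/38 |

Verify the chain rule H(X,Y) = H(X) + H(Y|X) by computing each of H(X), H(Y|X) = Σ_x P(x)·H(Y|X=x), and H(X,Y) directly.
H(X) = 1.8315 bits, H(Y|X) = 0.8915 bits, H(X,Y) = 2.7230 bits

Marginal of X (row sums):
  P(X=0) = 2/19 + 5/19 = 7/19
  P(X=1) = 1/19 + 3/38 = 5/38
  P(X=2) = 2/19 + 5/19 = 7/19
  P(X=3) = 1/19 + 3/38 = 5/38
H(X) = -[(7/19)·log₂(7/19) + (5/38)·log₂(5/38) + (7/19)·log₂(7/19) + (5/38)·log₂(5/38)]
  = 0.53074 + 0.38500 + 0.53074 + 0.38500 = 1.8315 bits

H(Y|X) = Σ_x P(x)·H(Y|X=x):
  X=0: P(X=0) = 7/19, P(Y|X=0) = (2/7, 5/7) → H(Y|X=0) = 0.86312
  X=1: P(X=1) = 5/38, P(Y|X=1) = (2/5, 3/5) → H(Y|X=1) = 0.97095
  X=2: P(X=2) = 7/19, P(Y|X=2) = (2/7, 5/7) → H(Y|X=2) = 0.86312
  X=3: P(X=3) = 5/38, P(Y|X=3) = (2/5, 3/5) → H(Y|X=3) = 0.97095
H(Y|X) = (7/19)·0.86312 + (5/38)·0.97095 + (7/19)·0.86312 + (5/38)·0.97095 = 0.8915 bits

H(X,Y) = -Σ_{x,y} P(x,y) log₂ P(x,y). Per-cell terms -P(x,y)·log₂P(x,y):
  X=0: 0.34189, 0.50684
  X=1: 0.22358, 0.28918
  X=2: 0.34189, 0.50684
  X=3: 0.22358, 0.28918
Sum of the 8 terms: H(X,Y) = 2.7230 bits

Chain rule check:
  H(X) + H(Y|X) = 1.8315 + 0.8915 = 2.7230 bits
  H(X,Y) = 2.7230 bits
✓ Chain rule verified.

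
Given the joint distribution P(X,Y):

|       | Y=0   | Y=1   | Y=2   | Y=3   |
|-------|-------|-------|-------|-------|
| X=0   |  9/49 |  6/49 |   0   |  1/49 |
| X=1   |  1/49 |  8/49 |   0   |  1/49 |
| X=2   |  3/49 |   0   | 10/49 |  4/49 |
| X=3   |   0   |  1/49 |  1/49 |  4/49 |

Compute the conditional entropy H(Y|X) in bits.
1.2286 bits

H(Y|X) = H(X,Y) - H(X)

H(X,Y) = -Σ_{x,y} P(x,y) log₂ P(x,y). Per-cell terms -P(x,y)·log₂P(x,y):
  X=0: 0.449042, 0.370989, 0.000000, 0.114586
  X=1: 0.114586, 0.426891, 0.000000, 0.114586
  X=2: 0.246719, 0.000000, 0.467915, 0.295078
  X=3: 0.000000, 0.114586, 0.114586, 0.295078
  (cells with P = 0 contribute 0)
Sum of the 16 terms: H(X,Y) = 3.12464 bits

Marginal of X (row sums):
  P(X=0) = 9/49 + 6/49 + 0 + 1/49 = 16/49
  P(X=1) = 1/49 + 8/49 + 0 + 1/49 = 10/49
  P(X=2) = 3/49 + 0 + 10/49 + 4/49 = 17/49
  P(X=3) = 0 + 1/49 + 1/49 + 4/49 = 6/49
H(X) = -[(16/49)·log₂(16/49) + (10/49)·log₂(10/49) + (17/49)·log₂(17/49) + (6/49)·log₂(6/49)]
  = 0.527252 + 0.467915 + 0.529861 + 0.370989 = 1.89602 bits

H(Y|X) = H(X,Y) - H(X) = 3.12464 - 1.89602 = 1.2286 bits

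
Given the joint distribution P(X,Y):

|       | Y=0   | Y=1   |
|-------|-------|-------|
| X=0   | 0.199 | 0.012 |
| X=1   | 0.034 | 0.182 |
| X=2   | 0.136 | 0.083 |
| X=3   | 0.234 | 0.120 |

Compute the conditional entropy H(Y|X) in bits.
0.7388 bits

H(Y|X) = H(X,Y) - H(X)

H(X,Y) = -Σ_{x,y} P(x,y) log₂ P(x,y). Per-cell terms -P(x,y)·log₂P(x,y):
  X=0: 0.46350, 0.07657
  X=1: 0.16586, 0.44735
  X=2: 0.39145, 0.29803
  X=3: 0.49033, 0.36707
Sum of the 8 terms: H(X,Y) = 2.7002 bits

Marginal of X (row sums):
  P(X=0) = 0.199 + 0.012 = 0.211
  P(X=1) = 0.034 + 0.182 = 0.216
  P(X=2) = 0.136 + 0.083 = 0.219
  P(X=3) = 0.234 + 0.120 = 0.354
H(X) = -[0.211·log₂(0.211) + 0.216·log₂(0.216) + 0.219·log₂(0.219) + 0.354·log₂(0.354)]
  = 0.47363 + 0.47755 + 0.47983 + 0.53036 = 1.9614 bits

H(Y|X) = H(X,Y) - H(X) = 2.7002 - 1.9614 = 0.7388 bits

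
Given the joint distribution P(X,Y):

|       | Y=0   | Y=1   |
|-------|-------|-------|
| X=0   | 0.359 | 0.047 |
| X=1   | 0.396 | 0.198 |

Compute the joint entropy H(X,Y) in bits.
1.7297 bits

H(X,Y) = -Σ_{x,y} P(x,y) log₂ P(x,y). Per-cell terms -P(x,y)·log₂P(x,y):
  X=0: 0.5306, 0.2073
  X=1: 0.5292, 0.4626
Sum of the 4 terms: H(X,Y) = 1.7297 bits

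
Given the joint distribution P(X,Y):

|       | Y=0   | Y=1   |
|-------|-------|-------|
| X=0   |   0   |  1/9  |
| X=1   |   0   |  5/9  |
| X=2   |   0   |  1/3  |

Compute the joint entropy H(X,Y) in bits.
1.3516 bits

H(X,Y) = -Σ_{x,y} P(x,y) log₂ P(x,y). Per-cell terms -P(x,y)·log₂P(x,y):
  X=0: 0.0000, 0.3522
  X=1: 0.0000, 0.4711
  X=2: 0.0000, 0.5283
  (cells with P = 0 contribute 0)
Sum of the 6 terms: H(X,Y) = 1.3516 bits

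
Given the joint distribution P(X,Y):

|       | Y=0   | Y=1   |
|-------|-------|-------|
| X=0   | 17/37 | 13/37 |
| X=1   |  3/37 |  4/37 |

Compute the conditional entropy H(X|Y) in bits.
0.6913 bits

H(X|Y) = H(X,Y) - H(Y)

H(X,Y) = -Σ_{x,y} P(x,y) log₂ P(x,y). Per-cell terms -P(x,y)·log₂P(x,y):
  X=0: 0.51551, 0.53019
  X=1: 0.29388, 0.34697
Sum of the 4 terms: H(X,Y) = 1.68655 bits

Marginal of Y (column sums):
  P(Y=0) = 17/37 + 3/37 = 20/37
  P(Y=1) = 13/37 + 4/37 = 17/37
H(Y) = -[(20/37)·log₂(20/37) + (17/37)·log₂(17/37)]
  = 0.47974 + 0.51551 = 0.99525 bits

H(X|Y) = H(X,Y) - H(Y) = 1.68655 - 0.99525 = 0.6913 bits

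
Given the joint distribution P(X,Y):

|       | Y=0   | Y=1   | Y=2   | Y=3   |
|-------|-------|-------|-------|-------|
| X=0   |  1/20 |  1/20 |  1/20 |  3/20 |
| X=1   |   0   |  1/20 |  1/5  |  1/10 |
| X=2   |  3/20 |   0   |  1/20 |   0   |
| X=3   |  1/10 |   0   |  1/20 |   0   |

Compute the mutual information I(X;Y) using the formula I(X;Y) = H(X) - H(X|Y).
0.5631 bits

I(X;Y) = H(X) - H(X|Y)

Marginal of X (row sums):
  P(X=0) = 1/20 + 1/20 + 1/20 + 3/20 = 3/10
  P(X=1) = 0 + 1/20 + 1/5 + 1/10 = 7/20
  P(X=2) = 3/20 + 0 + 1/20 + 0 = 1/5
  P(X=3) = 1/10 + 0 + 1/20 + 0 = 3/20
H(X) = -[(3/10)·log₂(3/10) + (7/20)·log₂(7/20) + (1/5)·log₂(1/5) + (3/20)·log₂(3/20)]
  = 0.52109 + 0.53010 + 0.46439 + 0.41054 = 1.92612 bits

Marginal of Y (column sums):
  P(Y=0) = 1/20 + 0 + 3/20 + 1/10 = 3/10
  P(Y=1) = 1/20 + 1/20 + 0 + 0 = 1/10
  P(Y=2) = 1/20 + 1/5 + 1/20 + 1/20 = 7/20
  P(Y=3) = 3/20 + 1/10 + 0 + 0 = 1/4
H(X|Y) = Σ_y P(y)·H(X|Y=y):
  Y=0: P(Y=0) = 3/10, P(X|Y=0) = (1/6, 0, 1/2, 1/3) → H(X|Y=0) = 1.45915
  Y=1: P(Y=1) = 1/10, P(X|Y=1) = (1/2, 1/2, 0, 0) → H(X|Y=1) = 1.00000
  Y=2: P(Y=2) = 7/20, P(X|Y=2) = (1/7, 4/7, 1/7, 1/7) → H(X|Y=2) = 1.66450
  Y=3: P(Y=3) = 1/4, P(X|Y=3) = (3/5, 2/5, 0, 0) → H(X|Y=3) = 0.97095
H(X|Y) = (3/10)·1.45915 + (1/10)·1.00000 + (7/20)·1.66450 + (1/4)·0.97095 = 1.36306 bits

I(X;Y) = H(X) - H(X|Y) = 1.92612 - 1.36306 = 0.5631 bits

Cross-check via I(X;Y) = H(X) + H(Y) - H(X,Y): computing H(Y) from the column sums and H(X,Y) from the 16 cells in the same way gives H(Y) = 1.88338 bits and H(X,Y) = 3.24644 bits, so
I(X;Y) = 1.92612 + 1.88338 - 3.24644 = 0.5631 bits ✓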